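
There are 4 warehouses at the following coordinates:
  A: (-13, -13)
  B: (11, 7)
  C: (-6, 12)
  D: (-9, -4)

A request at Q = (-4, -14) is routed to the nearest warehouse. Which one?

Since √ is increasing, it suffices to compare squared distances:
|QA|² = (-4−(-13))² + (-14−(-13))² = 81 + 1 = 82
|QB|² = (-4−11)² + (-14−7)² = 225 + 441 = 666
|QC|² = (-4−(-6))² + (-14−12)² = 4 + 676 = 680
|QD|² = (-4−(-9))² + (-14−(-4))² = 25 + 100 = 125
A is nearest.

A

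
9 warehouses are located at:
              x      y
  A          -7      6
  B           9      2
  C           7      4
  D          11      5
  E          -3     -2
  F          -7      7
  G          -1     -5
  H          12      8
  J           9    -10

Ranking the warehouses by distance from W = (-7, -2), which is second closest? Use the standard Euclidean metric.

Compare squared distances (the ordering matches that of the actual distances):
|WA|² = 0 + 64 = 64
|WB|² = 256 + 16 = 272
|WC|² = 196 + 36 = 232
|WD|² = 324 + 49 = 373
|WE|² = 16 + 0 = 16
|WF|² = 0 + 81 = 81
|WG|² = 36 + 9 = 45
|WH|² = 361 + 100 = 461
|WJ|² = 256 + 64 = 320
Sorted ascending: E, G, A, … — the second-nearest is G.

G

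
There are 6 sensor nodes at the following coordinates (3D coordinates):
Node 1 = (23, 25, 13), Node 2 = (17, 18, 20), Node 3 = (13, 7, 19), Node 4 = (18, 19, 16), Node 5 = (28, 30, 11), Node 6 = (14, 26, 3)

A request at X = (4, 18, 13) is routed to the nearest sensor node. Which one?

Squared Euclidean distances:
d²(X, Node 1) = 361 + 49 + 0 = 410
d²(X, Node 2) = 169 + 0 + 49 = 218
d²(X, Node 3) = 81 + 121 + 36 = 238
d²(X, Node 4) = 196 + 1 + 9 = 206
d²(X, Node 5) = 576 + 144 + 4 = 724
d²(X, Node 6) = 100 + 64 + 100 = 264
The smallest is to Node 4, so X lies in the Voronoi region of Node 4.

Node 4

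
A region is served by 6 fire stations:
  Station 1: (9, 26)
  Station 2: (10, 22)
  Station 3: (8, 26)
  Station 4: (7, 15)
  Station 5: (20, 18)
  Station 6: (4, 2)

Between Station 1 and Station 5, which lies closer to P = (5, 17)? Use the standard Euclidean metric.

Station 1

Compare squared distances:
d²(P, Station 1) = (5−9)² + (17−26)² = 16 + 81 = 97
d²(P, Station 5) = (5−20)² + (17−18)² = 225 + 1 = 226
97 < 226, so Station 1 is closer.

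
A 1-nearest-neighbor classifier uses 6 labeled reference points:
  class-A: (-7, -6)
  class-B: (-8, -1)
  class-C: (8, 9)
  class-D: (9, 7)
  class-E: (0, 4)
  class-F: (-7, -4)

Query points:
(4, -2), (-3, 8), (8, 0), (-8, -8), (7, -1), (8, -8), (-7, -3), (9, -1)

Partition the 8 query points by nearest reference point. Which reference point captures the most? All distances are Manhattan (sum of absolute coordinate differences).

(4, -2) — d to each: class-A:15, class-B:13, class-C:15, class-D:14, class-E:10, class-F:13 → nearest is class-E
(-3, 8) — d to each: class-A:18, class-B:14, class-C:12, class-D:13, class-E:7, class-F:16 → nearest is class-E
(8, 0) — d to each: class-A:21, class-B:17, class-C:9, class-D:8, class-E:12, class-F:19 → nearest is class-D
(-8, -8) — d to each: class-A:3, class-B:7, class-C:33, class-D:32, class-E:20, class-F:5 → nearest is class-A
(7, -1) — d to each: class-A:19, class-B:15, class-C:11, class-D:10, class-E:12, class-F:17 → nearest is class-D
(8, -8) — d to each: class-A:17, class-B:23, class-C:17, class-D:16, class-E:20, class-F:19 → nearest is class-D
(-7, -3) — d to each: class-A:3, class-B:3, class-C:27, class-D:26, class-E:14, class-F:1 → nearest is class-F
(9, -1) — d to each: class-A:21, class-B:17, class-C:11, class-D:8, class-E:14, class-F:19 → nearest is class-D
Tally — class-A:1, class-D:4, class-E:2, class-F:1. class-D captures the most (4).

class-D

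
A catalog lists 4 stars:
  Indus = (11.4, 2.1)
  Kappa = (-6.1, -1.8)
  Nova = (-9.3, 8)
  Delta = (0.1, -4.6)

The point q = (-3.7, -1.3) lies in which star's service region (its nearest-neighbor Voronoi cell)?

Kappa

Squared Euclidean distances:
d²(q, Indus) = (-3.7−11.4)² + (-1.3−2.1)² = 228.01 + 11.56 = 239.57
d²(q, Kappa) = (-3.7−(-6.1))² + (-1.3−(-1.8))² = 5.76 + 0.25 = 6.01
d²(q, Nova) = (-3.7−(-9.3))² + (-1.3−8)² = 31.36 + 86.49 = 117.85
d²(q, Delta) = (-3.7−0.1)² + (-1.3−(-4.6))² = 14.44 + 10.89 = 25.33
Minimum is at Kappa.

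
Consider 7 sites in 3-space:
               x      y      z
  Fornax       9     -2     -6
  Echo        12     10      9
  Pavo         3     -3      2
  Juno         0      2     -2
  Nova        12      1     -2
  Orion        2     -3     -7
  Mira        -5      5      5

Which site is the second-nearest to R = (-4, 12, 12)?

Since √ is increasing, it suffices to compare squared distances:
d²(R, Fornax) = (-4−9)² + (12−(-2))² + (12−(-6))² = 169 + 196 + 324 = 689
d²(R, Echo) = (-4−12)² + (12−10)² + (12−9)² = 256 + 4 + 9 = 269
d²(R, Pavo) = (-4−3)² + (12−(-3))² + (12−2)² = 49 + 225 + 100 = 374
d²(R, Juno) = (-4−0)² + (12−2)² + (12−(-2))² = 16 + 100 + 196 = 312
d²(R, Nova) = (-4−12)² + (12−1)² + (12−(-2))² = 256 + 121 + 196 = 573
d²(R, Orion) = (-4−2)² + (12−(-3))² + (12−(-7))² = 36 + 225 + 361 = 622
d²(R, Mira) = (-4−(-5))² + (12−5)² + (12−5)² = 1 + 49 + 49 = 99
Sorted ascending: Mira, Echo, Juno, … — the second-nearest is Echo.

Echo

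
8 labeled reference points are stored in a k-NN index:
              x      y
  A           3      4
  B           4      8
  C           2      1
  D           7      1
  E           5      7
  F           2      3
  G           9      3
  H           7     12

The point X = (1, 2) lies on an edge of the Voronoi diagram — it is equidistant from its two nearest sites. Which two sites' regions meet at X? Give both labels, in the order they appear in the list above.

C and F

Squared distances from X to each site:
|XA|² = 4 + 4 = 8
|XB|² = 9 + 36 = 45
|XC|² = 1 + 1 = 2
|XD|² = 36 + 1 = 37
|XE|² = 16 + 25 = 41
|XF|² = 1 + 1 = 2
|XG|² = 64 + 1 = 65
|XH|² = 36 + 100 = 136
X is equidistant from C and F (both at squared distance 2), and every other site is strictly farther — so X lies on the C–F Voronoi edge.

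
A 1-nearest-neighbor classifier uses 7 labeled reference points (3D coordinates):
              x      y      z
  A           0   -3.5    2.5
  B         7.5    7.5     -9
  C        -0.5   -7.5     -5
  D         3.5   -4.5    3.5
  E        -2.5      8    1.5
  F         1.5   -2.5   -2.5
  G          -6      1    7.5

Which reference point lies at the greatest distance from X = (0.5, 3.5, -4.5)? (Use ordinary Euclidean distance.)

G

Since √ is increasing, it suffices to compare squared distances:
|XA|² = (0.5−0)² + (3.5−(-3.5))² + (-4.5−2.5)² = 0.25 + 49 + 49 = 98.25
|XB|² = (0.5−7.5)² + (3.5−7.5)² + (-4.5−(-9))² = 49 + 16 + 20.25 = 85.25
|XC|² = (0.5−(-0.5))² + (3.5−(-7.5))² + (-4.5−(-5))² = 1 + 121 + 0.25 = 122.25
|XD|² = (0.5−3.5)² + (3.5−(-4.5))² + (-4.5−3.5)² = 9 + 64 + 64 = 137
|XE|² = (0.5−(-2.5))² + (3.5−8)² + (-4.5−1.5)² = 9 + 20.25 + 36 = 65.25
|XF|² = (0.5−1.5)² + (3.5−(-2.5))² + (-4.5−(-2.5))² = 1 + 36 + 4 = 41
|XG|² = (0.5−(-6))² + (3.5−1)² + (-4.5−7.5)² = 42.25 + 6.25 + 144 = 192.5
The largest is to G.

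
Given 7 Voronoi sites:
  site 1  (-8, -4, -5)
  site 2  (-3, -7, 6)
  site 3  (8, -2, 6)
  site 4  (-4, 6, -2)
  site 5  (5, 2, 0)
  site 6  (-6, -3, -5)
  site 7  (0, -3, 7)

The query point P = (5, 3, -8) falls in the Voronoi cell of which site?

Since √ is increasing, it suffices to compare squared distances:
d²(P, site 1) = 169 + 49 + 9 = 227
d²(P, site 2) = 64 + 100 + 196 = 360
d²(P, site 3) = 9 + 25 + 196 = 230
d²(P, site 4) = 81 + 9 + 36 = 126
d²(P, site 5) = 0 + 1 + 64 = 65
d²(P, site 6) = 121 + 36 + 9 = 166
d²(P, site 7) = 25 + 36 + 225 = 286
The smallest is to site 5, so P lies in the Voronoi region of site 5.

site 5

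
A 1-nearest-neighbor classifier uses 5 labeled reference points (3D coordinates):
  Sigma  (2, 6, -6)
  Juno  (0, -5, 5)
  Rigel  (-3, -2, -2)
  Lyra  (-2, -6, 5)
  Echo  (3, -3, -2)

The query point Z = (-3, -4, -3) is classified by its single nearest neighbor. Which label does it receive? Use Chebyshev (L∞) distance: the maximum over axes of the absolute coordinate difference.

Rigel

d(Z, Sigma) = max(5, 10, 3) = 10
d(Z, Juno) = max(3, 1, 8) = 8
d(Z, Rigel) = max(0, 2, 1) = 2
d(Z, Lyra) = max(1, 2, 8) = 8
d(Z, Echo) = max(6, 1, 1) = 6
Rigel is nearest.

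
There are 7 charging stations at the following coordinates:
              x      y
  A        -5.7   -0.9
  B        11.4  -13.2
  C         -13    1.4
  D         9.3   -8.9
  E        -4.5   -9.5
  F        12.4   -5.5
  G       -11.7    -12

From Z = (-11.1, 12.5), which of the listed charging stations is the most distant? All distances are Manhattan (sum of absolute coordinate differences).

B

d(Z,A) = |-11.1−(-5.7)| + |12.5−(-0.9)| = 5.4 + 13.4 = 18.8
d(Z,B) = |-11.1−11.4| + |12.5−(-13.2)| = 22.5 + 25.7 = 48.2
d(Z,C) = |-11.1−(-13)| + |12.5−1.4| = 1.9 + 11.1 = 13
d(Z,D) = |-11.1−9.3| + |12.5−(-8.9)| = 20.4 + 21.4 = 41.8
d(Z,E) = |-11.1−(-4.5)| + |12.5−(-9.5)| = 6.6 + 22 = 28.6
d(Z,F) = |-11.1−12.4| + |12.5−(-5.5)| = 23.5 + 18 = 41.5
d(Z,G) = |-11.1−(-11.7)| + |12.5−(-12)| = 0.6 + 24.5 = 25.1
The largest is to B.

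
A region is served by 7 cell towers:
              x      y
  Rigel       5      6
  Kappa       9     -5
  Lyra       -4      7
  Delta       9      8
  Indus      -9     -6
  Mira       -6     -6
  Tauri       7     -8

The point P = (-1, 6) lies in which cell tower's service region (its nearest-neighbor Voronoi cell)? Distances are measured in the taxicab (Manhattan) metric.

d(P, Rigel) = |-1−5| + |6−6| = 6 + 0 = 6
d(P, Kappa) = |-1−9| + |6−(-5)| = 10 + 11 = 21
d(P, Lyra) = |-1−(-4)| + |6−7| = 3 + 1 = 4
d(P, Delta) = |-1−9| + |6−8| = 10 + 2 = 12
d(P, Indus) = |-1−(-9)| + |6−(-6)| = 8 + 12 = 20
d(P, Mira) = |-1−(-6)| + |6−(-6)| = 5 + 12 = 17
d(P, Tauri) = |-1−7| + |6−(-8)| = 8 + 14 = 22
The smallest is to Lyra, so P lies in the Voronoi region of Lyra.

Lyra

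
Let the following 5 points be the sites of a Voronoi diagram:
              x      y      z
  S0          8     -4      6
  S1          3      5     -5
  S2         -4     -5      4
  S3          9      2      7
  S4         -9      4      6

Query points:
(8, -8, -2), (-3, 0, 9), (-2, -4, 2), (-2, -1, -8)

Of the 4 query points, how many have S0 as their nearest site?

(8, -8, -2) — d² to each: S0:80, S1:203, S2:189, S3:182, S4:497 → nearest is S0
(-3, 0, 9) — d² to each: S0:146, S1:257, S2:51, S3:152, S4:61 → nearest is S2
(-2, -4, 2) — d² to each: S0:116, S1:155, S2:9, S3:182, S4:129 → nearest is S2
(-2, -1, -8) — d² to each: S0:305, S1:70, S2:164, S3:355, S4:270 → nearest is S1
1 of the 4 points has S0 as nearest.

1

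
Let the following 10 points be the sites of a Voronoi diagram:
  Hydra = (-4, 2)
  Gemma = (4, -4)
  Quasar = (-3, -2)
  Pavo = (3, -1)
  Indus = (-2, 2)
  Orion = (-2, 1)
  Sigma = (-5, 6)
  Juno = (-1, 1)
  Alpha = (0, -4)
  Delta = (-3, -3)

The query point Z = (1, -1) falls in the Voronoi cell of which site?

Pavo

Compare squared distances (the ordering matches that of the actual distances):
d²(Z, Hydra) = 25 + 9 = 34
d²(Z, Gemma) = 9 + 9 = 18
d²(Z, Quasar) = 16 + 1 = 17
d²(Z, Pavo) = 4 + 0 = 4
d²(Z, Indus) = 9 + 9 = 18
d²(Z, Orion) = 9 + 4 = 13
d²(Z, Sigma) = 36 + 49 = 85
d²(Z, Juno) = 4 + 4 = 8
d²(Z, Alpha) = 1 + 9 = 10
d²(Z, Delta) = 16 + 4 = 20
Minimum is at Pavo.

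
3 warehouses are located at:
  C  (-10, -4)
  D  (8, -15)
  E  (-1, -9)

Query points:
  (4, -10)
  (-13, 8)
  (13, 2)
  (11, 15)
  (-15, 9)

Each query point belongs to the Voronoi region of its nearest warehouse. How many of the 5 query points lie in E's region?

2

(4, -10) — d² to each: C:232, D:41, E:26 → nearest is E
(-13, 8) — d² to each: C:153, D:970, E:433 → nearest is C
(13, 2) — d² to each: C:565, D:314, E:317 → nearest is D
(11, 15) — d² to each: C:802, D:909, E:720 → nearest is E
(-15, 9) — d² to each: C:194, D:1105, E:520 → nearest is C
2 of the 5 points have E as nearest.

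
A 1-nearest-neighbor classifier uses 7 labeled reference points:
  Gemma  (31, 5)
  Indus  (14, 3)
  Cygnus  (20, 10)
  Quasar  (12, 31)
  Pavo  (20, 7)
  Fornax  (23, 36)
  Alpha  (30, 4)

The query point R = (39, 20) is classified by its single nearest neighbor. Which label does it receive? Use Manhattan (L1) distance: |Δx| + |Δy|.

d(R, Gemma) = 8 + 15 = 23
d(R, Indus) = 25 + 17 = 42
d(R, Cygnus) = 19 + 10 = 29
d(R, Quasar) = 27 + 11 = 38
d(R, Pavo) = 19 + 13 = 32
d(R, Fornax) = 16 + 16 = 32
d(R, Alpha) = 9 + 16 = 25
Minimum is at Gemma.

Gemma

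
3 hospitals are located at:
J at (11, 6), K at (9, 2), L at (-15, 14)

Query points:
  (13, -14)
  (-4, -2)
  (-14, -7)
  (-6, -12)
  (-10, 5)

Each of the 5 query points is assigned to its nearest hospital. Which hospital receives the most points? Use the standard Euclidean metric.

K

(13, -14) — d² to each: J:404, K:272, L:1568 → nearest is K
(-4, -2) — d² to each: J:289, K:185, L:377 → nearest is K
(-14, -7) — d² to each: J:794, K:610, L:442 → nearest is L
(-6, -12) — d² to each: J:613, K:421, L:757 → nearest is K
(-10, 5) — d² to each: J:442, K:370, L:106 → nearest is L
Tally — K:3, L:2. K captures the most (3).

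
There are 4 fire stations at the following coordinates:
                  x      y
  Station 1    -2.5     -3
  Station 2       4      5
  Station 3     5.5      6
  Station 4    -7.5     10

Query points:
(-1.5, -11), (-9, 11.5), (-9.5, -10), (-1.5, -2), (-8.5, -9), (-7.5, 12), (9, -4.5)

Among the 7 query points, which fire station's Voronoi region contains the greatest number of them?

(-1.5, -11) — d² to each: Station 1:65, Station 2:286.25, Station 3:338, Station 4:477 → nearest is Station 1
(-9, 11.5) — d² to each: Station 1:252.5, Station 2:211.25, Station 3:240.5, Station 4:4.5 → nearest is Station 4
(-9.5, -10) — d² to each: Station 1:98, Station 2:407.25, Station 3:481, Station 4:404 → nearest is Station 1
(-1.5, -2) — d² to each: Station 1:2, Station 2:79.25, Station 3:113, Station 4:180 → nearest is Station 1
(-8.5, -9) — d² to each: Station 1:72, Station 2:352.25, Station 3:421, Station 4:362 → nearest is Station 1
(-7.5, 12) — d² to each: Station 1:250, Station 2:181.25, Station 3:205, Station 4:4 → nearest is Station 4
(9, -4.5) — d² to each: Station 1:134.5, Station 2:115.25, Station 3:122.5, Station 4:482.5 → nearest is Station 2
Tally — Station 1:4, Station 2:1, Station 4:2. Station 1 captures the most (4).

Station 1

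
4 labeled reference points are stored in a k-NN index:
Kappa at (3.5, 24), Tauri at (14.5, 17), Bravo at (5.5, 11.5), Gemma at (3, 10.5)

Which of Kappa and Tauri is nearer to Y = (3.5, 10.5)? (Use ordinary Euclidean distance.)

Tauri

Compare squared distances:
d²(Y, Kappa) = (3.5−3.5)² + (10.5−24)² = 0 + 182.25 = 182.25
d²(Y, Tauri) = (3.5−14.5)² + (10.5−17)² = 121 + 42.25 = 163.25
182.25 > 163.25, so Tauri is closer.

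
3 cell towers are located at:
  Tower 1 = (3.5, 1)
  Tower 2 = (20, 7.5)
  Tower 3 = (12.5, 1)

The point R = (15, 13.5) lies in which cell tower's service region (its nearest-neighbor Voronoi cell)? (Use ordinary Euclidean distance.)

Tower 2

Squared Euclidean distances:
d²(R, Tower 1) = (15−3.5)² + (13.5−1)² = 132.25 + 156.25 = 288.5
d²(R, Tower 2) = (15−20)² + (13.5−7.5)² = 25 + 36 = 61
d²(R, Tower 3) = (15−12.5)² + (13.5−1)² = 6.25 + 156.25 = 162.5
Minimum is at Tower 2.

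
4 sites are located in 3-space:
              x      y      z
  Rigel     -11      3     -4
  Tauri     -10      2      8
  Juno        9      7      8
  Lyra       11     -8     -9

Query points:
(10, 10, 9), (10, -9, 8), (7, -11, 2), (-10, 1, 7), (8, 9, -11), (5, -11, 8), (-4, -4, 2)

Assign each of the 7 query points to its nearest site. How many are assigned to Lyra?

3

(10, 10, 9) — d² to each: Rigel:659, Tauri:465, Juno:11, Lyra:649 → nearest is Juno
(10, -9, 8) — d² to each: Rigel:729, Tauri:521, Juno:257, Lyra:291 → nearest is Juno
(7, -11, 2) — d² to each: Rigel:556, Tauri:494, Juno:364, Lyra:146 → nearest is Lyra
(-10, 1, 7) — d² to each: Rigel:126, Tauri:2, Juno:398, Lyra:778 → nearest is Tauri
(8, 9, -11) — d² to each: Rigel:446, Tauri:734, Juno:366, Lyra:302 → nearest is Lyra
(5, -11, 8) — d² to each: Rigel:596, Tauri:394, Juno:340, Lyra:334 → nearest is Lyra
(-4, -4, 2) — d² to each: Rigel:134, Tauri:108, Juno:326, Lyra:362 → nearest is Tauri
3 of the 7 points have Lyra as nearest.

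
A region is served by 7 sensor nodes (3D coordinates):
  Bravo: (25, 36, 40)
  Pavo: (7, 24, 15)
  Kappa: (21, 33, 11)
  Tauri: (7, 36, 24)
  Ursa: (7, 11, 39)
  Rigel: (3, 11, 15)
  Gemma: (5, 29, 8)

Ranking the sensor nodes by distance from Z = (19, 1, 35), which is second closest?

Squared Euclidean distances:
d²(Z, Bravo) = 36 + 1225 + 25 = 1286
d²(Z, Pavo) = 144 + 529 + 400 = 1073
d²(Z, Kappa) = 4 + 1024 + 576 = 1604
d²(Z, Tauri) = 144 + 1225 + 121 = 1490
d²(Z, Ursa) = 144 + 100 + 16 = 260
d²(Z, Rigel) = 256 + 100 + 400 = 756
d²(Z, Gemma) = 196 + 784 + 729 = 1709
Sorted ascending: Ursa, Rigel, Pavo, … — the second-nearest is Rigel.

Rigel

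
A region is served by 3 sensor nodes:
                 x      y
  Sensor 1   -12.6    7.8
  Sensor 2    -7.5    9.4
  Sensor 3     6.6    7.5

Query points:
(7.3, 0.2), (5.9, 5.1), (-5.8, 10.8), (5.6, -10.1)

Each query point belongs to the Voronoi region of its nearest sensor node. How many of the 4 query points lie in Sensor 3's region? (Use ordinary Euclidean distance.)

3

(7.3, 0.2) — d² to each: Sensor 1:453.77, Sensor 2:303.68, Sensor 3:53.78 → nearest is Sensor 3
(5.9, 5.1) — d² to each: Sensor 1:349.54, Sensor 2:198.05, Sensor 3:6.25 → nearest is Sensor 3
(-5.8, 10.8) — d² to each: Sensor 1:55.24, Sensor 2:4.85, Sensor 3:164.65 → nearest is Sensor 2
(5.6, -10.1) — d² to each: Sensor 1:651.65, Sensor 2:551.86, Sensor 3:310.76 → nearest is Sensor 3
3 of the 4 points have Sensor 3 as nearest.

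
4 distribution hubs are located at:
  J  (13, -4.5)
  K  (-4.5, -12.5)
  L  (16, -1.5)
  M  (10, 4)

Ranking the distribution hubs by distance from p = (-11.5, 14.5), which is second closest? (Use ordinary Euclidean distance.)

Squared Euclidean distances:
|pJ|² = 600.25 + 361 = 961.25
|pK|² = 49 + 729 = 778
|pL|² = 756.25 + 256 = 1012.25
|pM|² = 462.25 + 110.25 = 572.5
Sorted ascending: M, K, J, … — the second-nearest is K.

K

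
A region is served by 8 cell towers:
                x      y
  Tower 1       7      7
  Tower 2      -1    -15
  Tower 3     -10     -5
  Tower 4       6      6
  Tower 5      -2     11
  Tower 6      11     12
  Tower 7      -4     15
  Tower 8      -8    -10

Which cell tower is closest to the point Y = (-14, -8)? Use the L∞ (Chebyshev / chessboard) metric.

Tower 3

d(Y, Tower 1) = max(21, 15) = 21
d(Y, Tower 2) = max(13, 7) = 13
d(Y, Tower 3) = max(4, 3) = 4
d(Y, Tower 4) = max(20, 14) = 20
d(Y, Tower 5) = max(12, 19) = 19
d(Y, Tower 6) = max(25, 20) = 25
d(Y, Tower 7) = max(10, 23) = 23
d(Y, Tower 8) = max(6, 2) = 6
Tower 3 is nearest.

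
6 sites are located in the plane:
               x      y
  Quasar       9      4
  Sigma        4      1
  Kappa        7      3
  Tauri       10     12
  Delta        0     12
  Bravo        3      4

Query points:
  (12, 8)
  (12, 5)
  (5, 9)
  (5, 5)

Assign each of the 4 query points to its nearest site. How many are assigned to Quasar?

1

(12, 8) — d² to each: Quasar:25, Sigma:113, Kappa:50, Tauri:20, Delta:160, Bravo:97 → nearest is Tauri
(12, 5) — d² to each: Quasar:10, Sigma:80, Kappa:29, Tauri:53, Delta:193, Bravo:82 → nearest is Quasar
(5, 9) — d² to each: Quasar:41, Sigma:65, Kappa:40, Tauri:34, Delta:34, Bravo:29 → nearest is Bravo
(5, 5) — d² to each: Quasar:17, Sigma:17, Kappa:8, Tauri:74, Delta:74, Bravo:5 → nearest is Bravo
1 of the 4 points has Quasar as nearest.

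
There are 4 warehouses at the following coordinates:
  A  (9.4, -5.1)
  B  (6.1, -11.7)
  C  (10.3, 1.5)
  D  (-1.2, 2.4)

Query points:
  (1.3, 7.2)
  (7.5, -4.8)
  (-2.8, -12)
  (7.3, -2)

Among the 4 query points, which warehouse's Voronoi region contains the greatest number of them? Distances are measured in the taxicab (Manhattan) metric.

A

(1.3, 7.2) — d to each: A:20.4, B:23.7, C:14.7, D:7.3 → nearest is D
(7.5, -4.8) — d to each: A:2.2, B:8.3, C:9.1, D:15.9 → nearest is A
(-2.8, -12) — d to each: A:19.1, B:9.2, C:26.6, D:16 → nearest is B
(7.3, -2) — d to each: A:5.2, B:10.9, C:6.5, D:12.9 → nearest is A
Tally — A:2, B:1, D:1. A captures the most (2).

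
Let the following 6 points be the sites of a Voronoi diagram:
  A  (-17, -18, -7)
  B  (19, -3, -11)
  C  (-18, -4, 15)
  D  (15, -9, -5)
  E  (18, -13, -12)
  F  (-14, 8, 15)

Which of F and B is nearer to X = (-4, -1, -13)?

B

Compare squared distances:
|XF|² = (-4−(-14))² + (-1−8)² + (-13−15)² = 100 + 81 + 784 = 965
|XB|² = (-4−19)² + (-1−(-3))² + (-13−(-11))² = 529 + 4 + 4 = 537
965 > 537, so B is closer.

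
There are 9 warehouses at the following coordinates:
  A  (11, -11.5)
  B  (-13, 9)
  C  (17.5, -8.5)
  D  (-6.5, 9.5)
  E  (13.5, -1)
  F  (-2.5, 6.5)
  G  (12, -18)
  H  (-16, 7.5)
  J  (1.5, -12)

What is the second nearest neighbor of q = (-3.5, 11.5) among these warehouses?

F

Compare squared distances (the ordering matches that of the actual distances):
|qA|² = (-3.5−11)² + (11.5−(-11.5))² = 210.25 + 529 = 739.25
|qB|² = (-3.5−(-13))² + (11.5−9)² = 90.25 + 6.25 = 96.5
|qC|² = (-3.5−17.5)² + (11.5−(-8.5))² = 441 + 400 = 841
|qD|² = (-3.5−(-6.5))² + (11.5−9.5)² = 9 + 4 = 13
|qE|² = (-3.5−13.5)² + (11.5−(-1))² = 289 + 156.25 = 445.25
|qF|² = (-3.5−(-2.5))² + (11.5−6.5)² = 1 + 25 = 26
|qG|² = (-3.5−12)² + (11.5−(-18))² = 240.25 + 870.25 = 1110.5
|qH|² = (-3.5−(-16))² + (11.5−7.5)² = 156.25 + 16 = 172.25
|qJ|² = (-3.5−1.5)² + (11.5−(-12))² = 25 + 552.25 = 577.25
Sorted ascending: D, F, B, … — the second-nearest is F.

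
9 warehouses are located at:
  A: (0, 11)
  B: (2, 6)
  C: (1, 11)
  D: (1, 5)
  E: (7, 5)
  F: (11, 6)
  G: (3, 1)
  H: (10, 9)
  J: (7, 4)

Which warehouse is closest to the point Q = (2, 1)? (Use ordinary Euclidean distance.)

G

Since √ is increasing, it suffices to compare squared distances:
|QA|² = (2−0)² + (1−11)² = 4 + 100 = 104
|QB|² = (2−2)² + (1−6)² = 0 + 25 = 25
|QC|² = (2−1)² + (1−11)² = 1 + 100 = 101
|QD|² = (2−1)² + (1−5)² = 1 + 16 = 17
|QE|² = (2−7)² + (1−5)² = 25 + 16 = 41
|QF|² = (2−11)² + (1−6)² = 81 + 25 = 106
|QG|² = (2−3)² + (1−1)² = 1 + 0 = 1
|QH|² = (2−10)² + (1−9)² = 64 + 64 = 128
|QJ|² = (2−7)² + (1−4)² = 25 + 9 = 34
Minimum is at G.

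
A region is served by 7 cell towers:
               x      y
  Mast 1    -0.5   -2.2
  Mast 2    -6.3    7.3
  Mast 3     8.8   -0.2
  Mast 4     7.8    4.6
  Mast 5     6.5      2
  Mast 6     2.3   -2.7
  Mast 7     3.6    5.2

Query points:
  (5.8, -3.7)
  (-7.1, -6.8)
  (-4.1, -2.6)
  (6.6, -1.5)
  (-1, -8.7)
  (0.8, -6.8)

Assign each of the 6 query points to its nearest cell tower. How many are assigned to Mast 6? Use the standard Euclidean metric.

(5.8, -3.7) — d² to each: Mast 1:41.94, Mast 2:267.41, Mast 3:21.25, Mast 4:72.89, Mast 5:32.98, Mast 6:13.25, Mast 7:84.05 → nearest is Mast 6
(-7.1, -6.8) — d² to each: Mast 1:64.72, Mast 2:199.45, Mast 3:296.37, Mast 4:351.97, Mast 5:262.4, Mast 6:105.17, Mast 7:258.49 → nearest is Mast 1
(-4.1, -2.6) — d² to each: Mast 1:13.12, Mast 2:102.85, Mast 3:172.17, Mast 4:193.45, Mast 5:133.52, Mast 6:40.97, Mast 7:120.13 → nearest is Mast 1
(6.6, -1.5) — d² to each: Mast 1:50.9, Mast 2:243.85, Mast 3:6.53, Mast 4:38.65, Mast 5:12.26, Mast 6:19.93, Mast 7:53.89 → nearest is Mast 3
(-1, -8.7) — d² to each: Mast 1:42.5, Mast 2:284.09, Mast 3:168.29, Mast 4:254.33, Mast 5:170.74, Mast 6:46.89, Mast 7:214.37 → nearest is Mast 1
(0.8, -6.8) — d² to each: Mast 1:22.85, Mast 2:249.22, Mast 3:107.56, Mast 4:178.96, Mast 5:109.93, Mast 6:19.06, Mast 7:151.84 → nearest is Mast 6
2 of the 6 points have Mast 6 as nearest.

2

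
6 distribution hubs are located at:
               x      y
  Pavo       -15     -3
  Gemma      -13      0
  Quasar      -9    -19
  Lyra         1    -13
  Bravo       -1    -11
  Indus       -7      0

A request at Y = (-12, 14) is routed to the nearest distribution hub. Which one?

Squared Euclidean distances:
d²(Y, Pavo) = (-12−(-15))² + (14−(-3))² = 9 + 289 = 298
d²(Y, Gemma) = (-12−(-13))² + (14−0)² = 1 + 196 = 197
d²(Y, Quasar) = (-12−(-9))² + (14−(-19))² = 9 + 1089 = 1098
d²(Y, Lyra) = (-12−1)² + (14−(-13))² = 169 + 729 = 898
d²(Y, Bravo) = (-12−(-1))² + (14−(-11))² = 121 + 625 = 746
d²(Y, Indus) = (-12−(-7))² + (14−0)² = 25 + 196 = 221
Gemma is nearest.

Gemma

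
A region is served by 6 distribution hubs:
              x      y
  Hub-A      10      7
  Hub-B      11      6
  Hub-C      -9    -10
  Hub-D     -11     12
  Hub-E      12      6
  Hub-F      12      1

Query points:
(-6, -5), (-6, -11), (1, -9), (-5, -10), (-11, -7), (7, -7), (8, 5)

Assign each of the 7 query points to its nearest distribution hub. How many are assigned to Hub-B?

0

(-6, -5) — d² to each: Hub-A:400, Hub-B:410, Hub-C:34, Hub-D:314, Hub-E:445, Hub-F:360 → nearest is Hub-C
(-6, -11) — d² to each: Hub-A:580, Hub-B:578, Hub-C:10, Hub-D:554, Hub-E:613, Hub-F:468 → nearest is Hub-C
(1, -9) — d² to each: Hub-A:337, Hub-B:325, Hub-C:101, Hub-D:585, Hub-E:346, Hub-F:221 → nearest is Hub-C
(-5, -10) — d² to each: Hub-A:514, Hub-B:512, Hub-C:16, Hub-D:520, Hub-E:545, Hub-F:410 → nearest is Hub-C
(-11, -7) — d² to each: Hub-A:637, Hub-B:653, Hub-C:13, Hub-D:361, Hub-E:698, Hub-F:593 → nearest is Hub-C
(7, -7) — d² to each: Hub-A:205, Hub-B:185, Hub-C:265, Hub-D:685, Hub-E:194, Hub-F:89 → nearest is Hub-F
(8, 5) — d² to each: Hub-A:8, Hub-B:10, Hub-C:514, Hub-D:410, Hub-E:17, Hub-F:32 → nearest is Hub-A
0 of the 7 points have Hub-B as nearest.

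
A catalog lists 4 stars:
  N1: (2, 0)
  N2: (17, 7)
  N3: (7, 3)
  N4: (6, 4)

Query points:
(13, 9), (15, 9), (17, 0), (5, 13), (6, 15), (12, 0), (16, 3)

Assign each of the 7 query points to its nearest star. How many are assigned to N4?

(13, 9) — d² to each: N1:202, N2:20, N3:72, N4:74 → nearest is N2
(15, 9) — d² to each: N1:250, N2:8, N3:100, N4:106 → nearest is N2
(17, 0) — d² to each: N1:225, N2:49, N3:109, N4:137 → nearest is N2
(5, 13) — d² to each: N1:178, N2:180, N3:104, N4:82 → nearest is N4
(6, 15) — d² to each: N1:241, N2:185, N3:145, N4:121 → nearest is N4
(12, 0) — d² to each: N1:100, N2:74, N3:34, N4:52 → nearest is N3
(16, 3) — d² to each: N1:205, N2:17, N3:81, N4:101 → nearest is N2
2 of the 7 points have N4 as nearest.

2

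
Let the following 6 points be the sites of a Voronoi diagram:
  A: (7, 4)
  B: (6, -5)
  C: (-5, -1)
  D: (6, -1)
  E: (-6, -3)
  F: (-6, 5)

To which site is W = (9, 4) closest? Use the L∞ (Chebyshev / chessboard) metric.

d(W,A) = max(2, 0) = 2
d(W,B) = max(3, 9) = 9
d(W,C) = max(14, 5) = 14
d(W,D) = max(3, 5) = 5
d(W,E) = max(15, 7) = 15
d(W,F) = max(15, 1) = 15
The smallest is to A, so W lies in the Voronoi region of A.

A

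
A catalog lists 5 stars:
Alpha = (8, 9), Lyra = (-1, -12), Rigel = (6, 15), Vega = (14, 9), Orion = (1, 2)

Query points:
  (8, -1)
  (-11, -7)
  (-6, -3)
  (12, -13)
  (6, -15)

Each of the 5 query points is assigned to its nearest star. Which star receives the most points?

(8, -1) — d² to each: Alpha:100, Lyra:202, Rigel:260, Vega:136, Orion:58 → nearest is Orion
(-11, -7) — d² to each: Alpha:617, Lyra:125, Rigel:773, Vega:881, Orion:225 → nearest is Lyra
(-6, -3) — d² to each: Alpha:340, Lyra:106, Rigel:468, Vega:544, Orion:74 → nearest is Orion
(12, -13) — d² to each: Alpha:500, Lyra:170, Rigel:820, Vega:488, Orion:346 → nearest is Lyra
(6, -15) — d² to each: Alpha:580, Lyra:58, Rigel:900, Vega:640, Orion:314 → nearest is Lyra
Tally — Lyra:3, Orion:2. Lyra captures the most (3).

Lyra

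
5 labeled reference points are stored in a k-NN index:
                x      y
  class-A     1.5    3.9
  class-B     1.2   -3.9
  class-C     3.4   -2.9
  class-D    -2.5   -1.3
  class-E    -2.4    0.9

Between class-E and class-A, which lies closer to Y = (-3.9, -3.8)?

class-E

Compare squared distances:
d²(Y, class-E) = (-3.9−(-2.4))² + (-3.8−0.9)² = 2.25 + 22.09 = 24.34
d²(Y, class-A) = (-3.9−1.5)² + (-3.8−3.9)² = 29.16 + 59.29 = 88.45
24.34 < 88.45, so class-E is closer.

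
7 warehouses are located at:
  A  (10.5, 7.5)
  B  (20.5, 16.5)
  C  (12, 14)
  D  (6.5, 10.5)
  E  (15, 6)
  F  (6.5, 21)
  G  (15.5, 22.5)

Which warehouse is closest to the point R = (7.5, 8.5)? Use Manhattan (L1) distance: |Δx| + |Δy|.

D

d(R,A) = |7.5−10.5| + |8.5−7.5| = 3 + 1 = 4
d(R,B) = |7.5−20.5| + |8.5−16.5| = 13 + 8 = 21
d(R,C) = |7.5−12| + |8.5−14| = 4.5 + 5.5 = 10
d(R,D) = |7.5−6.5| + |8.5−10.5| = 1 + 2 = 3
d(R,E) = |7.5−15| + |8.5−6| = 7.5 + 2.5 = 10
d(R,F) = |7.5−6.5| + |8.5−21| = 1 + 12.5 = 13.5
d(R,G) = |7.5−15.5| + |8.5−22.5| = 8 + 14 = 22
Minimum is at D.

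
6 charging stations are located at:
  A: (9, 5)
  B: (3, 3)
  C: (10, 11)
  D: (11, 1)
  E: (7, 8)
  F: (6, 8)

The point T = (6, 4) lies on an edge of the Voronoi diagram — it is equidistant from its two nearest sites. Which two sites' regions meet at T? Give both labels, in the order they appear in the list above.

Squared distances from T to each site:
|TA|² = 9 + 1 = 10
|TB|² = 9 + 1 = 10
|TC|² = 16 + 49 = 65
|TD|² = 25 + 9 = 34
|TE|² = 1 + 16 = 17
|TF|² = 0 + 16 = 16
T is equidistant from A and B (both at squared distance 10), and every other site is strictly farther — so T lies on the A–B Voronoi edge.

A and B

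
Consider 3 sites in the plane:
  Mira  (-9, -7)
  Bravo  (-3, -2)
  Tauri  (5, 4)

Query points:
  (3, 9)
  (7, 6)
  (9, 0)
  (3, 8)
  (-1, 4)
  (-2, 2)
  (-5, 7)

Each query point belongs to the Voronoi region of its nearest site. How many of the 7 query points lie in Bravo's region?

(3, 9) — d² to each: Mira:400, Bravo:157, Tauri:29 → nearest is Tauri
(7, 6) — d² to each: Mira:425, Bravo:164, Tauri:8 → nearest is Tauri
(9, 0) — d² to each: Mira:373, Bravo:148, Tauri:32 → nearest is Tauri
(3, 8) — d² to each: Mira:369, Bravo:136, Tauri:20 → nearest is Tauri
(-1, 4) — d² to each: Mira:185, Bravo:40, Tauri:36 → nearest is Tauri
(-2, 2) — d² to each: Mira:130, Bravo:17, Tauri:53 → nearest is Bravo
(-5, 7) — d² to each: Mira:212, Bravo:85, Tauri:109 → nearest is Bravo
2 of the 7 points have Bravo as nearest.

2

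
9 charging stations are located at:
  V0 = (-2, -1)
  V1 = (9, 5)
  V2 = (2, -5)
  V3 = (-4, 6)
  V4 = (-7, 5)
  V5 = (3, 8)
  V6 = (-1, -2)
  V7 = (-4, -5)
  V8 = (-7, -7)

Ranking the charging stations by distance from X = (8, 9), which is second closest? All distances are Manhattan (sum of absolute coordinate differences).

d(X,V0) = 10 + 10 = 20
d(X,V1) = 1 + 4 = 5
d(X,V2) = 6 + 14 = 20
d(X,V3) = 12 + 3 = 15
d(X,V4) = 15 + 4 = 19
d(X,V5) = 5 + 1 = 6
d(X,V6) = 9 + 11 = 20
d(X,V7) = 12 + 14 = 26
d(X,V8) = 15 + 16 = 31
Sorted ascending: V1, V5, V3, … — the second-nearest is V5.

V5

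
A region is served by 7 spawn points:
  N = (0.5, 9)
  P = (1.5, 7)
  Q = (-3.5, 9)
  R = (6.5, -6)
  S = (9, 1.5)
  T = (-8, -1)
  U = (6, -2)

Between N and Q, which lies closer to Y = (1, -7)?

Compare squared distances:
|YN|² = (1−0.5)² + (-7−9)² = 0.25 + 256 = 256.25
|YQ|² = (1−(-3.5))² + (-7−9)² = 20.25 + 256 = 276.25
256.25 < 276.25, so N is closer.

N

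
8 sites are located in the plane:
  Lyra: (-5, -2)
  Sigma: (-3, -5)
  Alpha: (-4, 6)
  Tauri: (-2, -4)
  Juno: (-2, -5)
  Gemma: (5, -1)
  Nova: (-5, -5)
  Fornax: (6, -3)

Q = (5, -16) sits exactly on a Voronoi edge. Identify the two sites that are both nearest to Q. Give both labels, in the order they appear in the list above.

Juno and Fornax

Squared distances from Q to each site:
d²(Q, Lyra) = 100 + 196 = 296
d²(Q, Sigma) = 64 + 121 = 185
d²(Q, Alpha) = 81 + 484 = 565
d²(Q, Tauri) = 49 + 144 = 193
d²(Q, Juno) = 49 + 121 = 170
d²(Q, Gemma) = 0 + 225 = 225
d²(Q, Nova) = 100 + 121 = 221
d²(Q, Fornax) = 1 + 169 = 170
Q is equidistant from Juno and Fornax (both at squared distance 170), and every other site is strictly farther — so Q lies on the Juno–Fornax Voronoi edge.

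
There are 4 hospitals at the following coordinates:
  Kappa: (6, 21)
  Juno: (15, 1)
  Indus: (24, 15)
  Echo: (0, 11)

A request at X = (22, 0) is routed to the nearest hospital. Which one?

Since √ is increasing, it suffices to compare squared distances:
d²(X, Kappa) = (22−6)² + (0−21)² = 256 + 441 = 697
d²(X, Juno) = (22−15)² + (0−1)² = 49 + 1 = 50
d²(X, Indus) = (22−24)² + (0−15)² = 4 + 225 = 229
d²(X, Echo) = (22−0)² + (0−11)² = 484 + 121 = 605
Minimum is at Juno.

Juno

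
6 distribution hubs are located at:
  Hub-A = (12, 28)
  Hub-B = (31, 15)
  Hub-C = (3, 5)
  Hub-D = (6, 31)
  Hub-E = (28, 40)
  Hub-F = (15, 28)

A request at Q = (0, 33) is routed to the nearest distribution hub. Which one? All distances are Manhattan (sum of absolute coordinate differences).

d(Q, Hub-A) = |0−12| + |33−28| = 12 + 5 = 17
d(Q, Hub-B) = |0−31| + |33−15| = 31 + 18 = 49
d(Q, Hub-C) = |0−3| + |33−5| = 3 + 28 = 31
d(Q, Hub-D) = |0−6| + |33−31| = 6 + 2 = 8
d(Q, Hub-E) = |0−28| + |33−40| = 28 + 7 = 35
d(Q, Hub-F) = |0−15| + |33−28| = 15 + 5 = 20
Minimum is at Hub-D.

Hub-D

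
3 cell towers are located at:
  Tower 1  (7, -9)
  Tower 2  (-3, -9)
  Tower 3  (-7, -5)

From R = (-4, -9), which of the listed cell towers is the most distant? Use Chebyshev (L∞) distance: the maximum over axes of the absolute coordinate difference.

Tower 1

d(R, Tower 1) = max(11, 0) = 11
d(R, Tower 2) = max(1, 0) = 1
d(R, Tower 3) = max(3, 4) = 4
The largest is to Tower 1.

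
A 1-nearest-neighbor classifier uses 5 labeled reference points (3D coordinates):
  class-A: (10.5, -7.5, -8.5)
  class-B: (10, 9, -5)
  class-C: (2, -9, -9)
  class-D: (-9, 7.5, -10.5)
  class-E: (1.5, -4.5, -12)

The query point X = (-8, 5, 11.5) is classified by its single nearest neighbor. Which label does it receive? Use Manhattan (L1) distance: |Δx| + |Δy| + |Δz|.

class-D

d(X, class-A) = |-8−10.5| + |5−(-7.5)| + |11.5−(-8.5)| = 18.5 + 12.5 + 20 = 51
d(X, class-B) = |-8−10| + |5−9| + |11.5−(-5)| = 18 + 4 + 16.5 = 38.5
d(X, class-C) = |-8−2| + |5−(-9)| + |11.5−(-9)| = 10 + 14 + 20.5 = 44.5
d(X, class-D) = |-8−(-9)| + |5−7.5| + |11.5−(-10.5)| = 1 + 2.5 + 22 = 25.5
d(X, class-E) = |-8−1.5| + |5−(-4.5)| + |11.5−(-12)| = 9.5 + 9.5 + 23.5 = 42.5
class-D is nearest.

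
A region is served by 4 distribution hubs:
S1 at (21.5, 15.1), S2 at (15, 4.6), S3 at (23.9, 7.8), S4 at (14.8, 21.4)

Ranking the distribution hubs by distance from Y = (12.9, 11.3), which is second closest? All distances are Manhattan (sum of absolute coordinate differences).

S4

d(Y,S1) = |12.9−21.5| + |11.3−15.1| = 8.6 + 3.8 = 12.4
d(Y,S2) = |12.9−15| + |11.3−4.6| = 2.1 + 6.7 = 8.8
d(Y,S3) = |12.9−23.9| + |11.3−7.8| = 11 + 3.5 = 14.5
d(Y,S4) = |12.9−14.8| + |11.3−21.4| = 1.9 + 10.1 = 12
Sorted ascending: S2, S4, S1, … — the second-nearest is S4.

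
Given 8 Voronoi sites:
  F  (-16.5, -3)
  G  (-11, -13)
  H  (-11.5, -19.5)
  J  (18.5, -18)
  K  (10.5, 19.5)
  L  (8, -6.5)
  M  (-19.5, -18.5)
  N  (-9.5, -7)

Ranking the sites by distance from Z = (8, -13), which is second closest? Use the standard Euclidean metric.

Squared Euclidean distances:
|ZF|² = 600.25 + 100 = 700.25
|ZG|² = 361 + 0 = 361
|ZH|² = 380.25 + 42.25 = 422.5
|ZJ|² = 110.25 + 25 = 135.25
|ZK|² = 6.25 + 1056.25 = 1062.5
|ZL|² = 0 + 42.25 = 42.25
|ZM|² = 756.25 + 30.25 = 786.5
|ZN|² = 306.25 + 36 = 342.25
Sorted ascending: L, J, N, … — the second-nearest is J.

J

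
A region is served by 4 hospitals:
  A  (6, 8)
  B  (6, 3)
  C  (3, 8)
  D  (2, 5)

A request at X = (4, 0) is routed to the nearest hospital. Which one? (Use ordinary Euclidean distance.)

Compare squared distances (the ordering matches that of the actual distances):
|XA|² = (4−6)² + (0−8)² = 4 + 64 = 68
|XB|² = (4−6)² + (0−3)² = 4 + 9 = 13
|XC|² = (4−3)² + (0−8)² = 1 + 64 = 65
|XD|² = (4−2)² + (0−5)² = 4 + 25 = 29
Minimum is at B.

B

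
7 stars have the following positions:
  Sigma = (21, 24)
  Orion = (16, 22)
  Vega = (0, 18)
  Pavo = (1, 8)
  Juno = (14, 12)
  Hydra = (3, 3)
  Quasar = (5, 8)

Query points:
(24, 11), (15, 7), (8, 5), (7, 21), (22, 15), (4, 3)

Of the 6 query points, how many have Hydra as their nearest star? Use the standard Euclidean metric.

(24, 11) — d² to each: Sigma:178, Orion:185, Vega:625, Pavo:538, Juno:101, Hydra:505, Quasar:370 → nearest is Juno
(15, 7) — d² to each: Sigma:325, Orion:226, Vega:346, Pavo:197, Juno:26, Hydra:160, Quasar:101 → nearest is Juno
(8, 5) — d² to each: Sigma:530, Orion:353, Vega:233, Pavo:58, Juno:85, Hydra:29, Quasar:18 → nearest is Quasar
(7, 21) — d² to each: Sigma:205, Orion:82, Vega:58, Pavo:205, Juno:130, Hydra:340, Quasar:173 → nearest is Vega
(22, 15) — d² to each: Sigma:82, Orion:85, Vega:493, Pavo:490, Juno:73, Hydra:505, Quasar:338 → nearest is Juno
(4, 3) — d² to each: Sigma:730, Orion:505, Vega:241, Pavo:34, Juno:181, Hydra:1, Quasar:26 → nearest is Hydra
1 of the 6 points has Hydra as nearest.

1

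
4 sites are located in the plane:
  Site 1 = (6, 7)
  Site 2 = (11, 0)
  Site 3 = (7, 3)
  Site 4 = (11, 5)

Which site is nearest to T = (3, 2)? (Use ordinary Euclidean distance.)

Site 3

Since √ is increasing, it suffices to compare squared distances:
d²(T, Site 1) = (3−6)² + (2−7)² = 9 + 25 = 34
d²(T, Site 2) = (3−11)² + (2−0)² = 64 + 4 = 68
d²(T, Site 3) = (3−7)² + (2−3)² = 16 + 1 = 17
d²(T, Site 4) = (3−11)² + (2−5)² = 64 + 9 = 73
Minimum is at Site 3.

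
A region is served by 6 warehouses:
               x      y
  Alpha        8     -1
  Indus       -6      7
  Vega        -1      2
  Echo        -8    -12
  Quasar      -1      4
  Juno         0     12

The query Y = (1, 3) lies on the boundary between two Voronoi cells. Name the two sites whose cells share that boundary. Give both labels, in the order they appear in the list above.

Squared distances from Y to each site:
d²(Y, Alpha) = (1−8)² + (3−(-1))² = 49 + 16 = 65
d²(Y, Indus) = (1−(-6))² + (3−7)² = 49 + 16 = 65
d²(Y, Vega) = (1−(-1))² + (3−2)² = 4 + 1 = 5
d²(Y, Echo) = (1−(-8))² + (3−(-12))² = 81 + 225 = 306
d²(Y, Quasar) = (1−(-1))² + (3−4)² = 4 + 1 = 5
d²(Y, Juno) = (1−0)² + (3−12)² = 1 + 81 = 82
Y is equidistant from Vega and Quasar (both at squared distance 5), and every other site is strictly farther — so Y lies on the Vega–Quasar Voronoi edge.

Vega and Quasar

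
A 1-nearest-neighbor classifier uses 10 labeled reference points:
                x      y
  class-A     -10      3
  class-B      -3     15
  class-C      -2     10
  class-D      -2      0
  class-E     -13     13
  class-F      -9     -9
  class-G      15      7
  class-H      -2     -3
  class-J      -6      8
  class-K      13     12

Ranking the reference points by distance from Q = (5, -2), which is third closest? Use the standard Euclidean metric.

Compare squared distances (the ordering matches that of the actual distances):
d²(Q, class-A) = 225 + 25 = 250
d²(Q, class-B) = 64 + 289 = 353
d²(Q, class-C) = 49 + 144 = 193
d²(Q, class-D) = 49 + 4 = 53
d²(Q, class-E) = 324 + 225 = 549
d²(Q, class-F) = 196 + 49 = 245
d²(Q, class-G) = 100 + 81 = 181
d²(Q, class-H) = 49 + 1 = 50
d²(Q, class-J) = 121 + 100 = 221
d²(Q, class-K) = 64 + 196 = 260
Sorted ascending: class-H, class-D, class-G, class-C, … — the third-nearest is class-G.

class-G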